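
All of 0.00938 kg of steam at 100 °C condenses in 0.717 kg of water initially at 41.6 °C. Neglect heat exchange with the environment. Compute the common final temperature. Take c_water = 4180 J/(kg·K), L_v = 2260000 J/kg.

Net heat exchanged in the isolated system is zero:
latent heat released on condensation: 0.00938·2260000 = 21199
  condensate cools 100→T: 0.00938·4180·(T − 100) = 39.21(T − 100)
  water warms: 0.717·4180·(T − 41.6) = 2997.1(T − 41.6)
3036.3 T = 21199 + 3920.8 + 124678 = 149797
T ≈ 49.34 °C — below 100 °C, confirming all the steam condensed.

T_f ≈ 49.3 °C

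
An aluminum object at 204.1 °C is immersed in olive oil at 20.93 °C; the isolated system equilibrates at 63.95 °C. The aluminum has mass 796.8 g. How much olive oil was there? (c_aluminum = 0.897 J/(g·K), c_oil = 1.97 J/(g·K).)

m ≈ 1180 g

Net heat exchanged in the isolated system is zero:
796.8·0.897·(63.95 − 204.1) + m·1.97·(63.95 − 20.93) = 0
84.75 m = 100169
m = 100169/84.75 ≈ 1182 g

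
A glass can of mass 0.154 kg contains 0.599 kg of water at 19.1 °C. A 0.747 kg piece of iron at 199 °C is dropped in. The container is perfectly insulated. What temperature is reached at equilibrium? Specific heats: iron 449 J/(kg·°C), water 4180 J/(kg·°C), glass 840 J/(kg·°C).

T_f ≈ 39.4 °C

Net heat exchanged in the isolated system is zero:
0.747*449*(T − 199) + 0.599*4180*(T − 19.1) + 0.154*840*(T − 19.1) = 0
335.4(T − 199) + 2503.8(T − 19.1) + 129.36(T − 19.1) = 0
2968.6 T = 117039
T = 117039 / 2968.6 = 39.4 °C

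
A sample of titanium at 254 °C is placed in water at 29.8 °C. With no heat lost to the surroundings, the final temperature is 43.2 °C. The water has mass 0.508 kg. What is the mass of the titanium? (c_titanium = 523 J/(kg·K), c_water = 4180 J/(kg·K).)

Heat lost by the titanium = heat gained by the water:
m·523·(254 − 43.2) = 0.508·4180·(43.2 − 29.8)
110248 m = 28454  ⇒  m ≈ 0.2581 kg

m ≈ 0.258 kg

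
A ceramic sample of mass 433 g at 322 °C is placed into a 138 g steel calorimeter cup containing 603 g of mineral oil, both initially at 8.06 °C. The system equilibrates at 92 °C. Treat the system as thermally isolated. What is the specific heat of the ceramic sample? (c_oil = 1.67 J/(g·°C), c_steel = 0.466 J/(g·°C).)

Let T be the final temperature. ΣQ_i = 0:
433·c·(92 − 322) + 603·1.67·(92 − 8.06) + 138·0.466·(92 − 8.06) = 0
-99590 c = -89926
c = -89926/-99590 ≈ 0.903 J/(g·°C)

c ≈ 0.903 J/(g·°C)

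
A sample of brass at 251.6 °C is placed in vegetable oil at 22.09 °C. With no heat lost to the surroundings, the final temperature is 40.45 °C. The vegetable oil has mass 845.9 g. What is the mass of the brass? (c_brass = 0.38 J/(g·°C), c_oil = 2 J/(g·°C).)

m ≈ 387 g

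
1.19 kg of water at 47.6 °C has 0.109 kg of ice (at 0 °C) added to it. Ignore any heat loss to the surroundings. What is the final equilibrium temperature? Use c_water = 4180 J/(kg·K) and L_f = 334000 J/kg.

Energy conservation, ΣQ = 0:
latent heat to melt: 0.109·334000 = 36406
  meltwater 0→T: 0.109·4180·T = 455.62 T
  water: 4974.2(T − 47.6)
5429.8 T = 236772 − 36406 = 200366
T ≈ 36.90 °C — above 0 °C, consistent with complete melting.

T_f ≈ 36.9 °C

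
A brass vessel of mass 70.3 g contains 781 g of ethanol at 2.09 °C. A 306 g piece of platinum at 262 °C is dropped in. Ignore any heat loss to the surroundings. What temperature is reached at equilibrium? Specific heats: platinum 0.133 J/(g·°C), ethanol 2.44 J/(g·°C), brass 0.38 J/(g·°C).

T_f ≈ 7.5 °C

Heat gained plus heat lost sum to zero:
306*0.133*(T − 262) + 781*2.44*(T − 2.09) + 70.3*0.38*(T − 2.09) = 0
(40.7 + 1905.6 + 26.71) T = 40.7*262 + 1905.6*2.09 + 26.71*2.09
T = 14701 / 1973.1 = 7.45 °C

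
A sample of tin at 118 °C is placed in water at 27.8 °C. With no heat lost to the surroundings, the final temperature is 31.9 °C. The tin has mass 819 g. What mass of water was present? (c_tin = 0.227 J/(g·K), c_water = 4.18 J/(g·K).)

|Q_tin| = |Q_water|:
819·0.227·(118 − 31.9) = m·4.18·(31.9 − 27.8)
17.14 m = 16007  ⇒  m ≈ 934 g

m ≈ 934 g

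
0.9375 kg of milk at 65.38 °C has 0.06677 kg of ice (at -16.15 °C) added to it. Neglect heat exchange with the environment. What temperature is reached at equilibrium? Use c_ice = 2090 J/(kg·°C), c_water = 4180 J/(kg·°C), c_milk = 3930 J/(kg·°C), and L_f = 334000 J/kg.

T_f ≈ 54.6 °C

Taking heat into each body as positive, Σ m c ΔT = 0:
ice -16.15→0 °C: 0.06677·2090·16.15 = 2253.7; latent heat to melt: 0.06677·334000 = 22301; warm the meltwater: 279.1 T; milk cools: 0.9375·3930·(T − 65.38) = 3684.4(T − 65.38)
3963.5 T = 240884 − 24555 = 216330
T ≈ 54.58 °C. Since T > 0 °C, the all-ice-melts assumption holds.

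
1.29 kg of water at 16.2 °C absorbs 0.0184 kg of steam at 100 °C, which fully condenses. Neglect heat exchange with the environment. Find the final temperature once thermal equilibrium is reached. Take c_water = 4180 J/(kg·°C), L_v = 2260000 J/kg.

Net heat exchanged in the isolated system is zero:
condense steam: −0.0184·2260000 = −41584; condensate cools 100→T: 0.0184·4180·(T − 100) = 76.91(T − 100); water warms: 1.29·4180·(T − 16.2) = 5392.2(T − 16.2)
5469.1 T = 41584 + 7691.2 + 87354 = 136629
T ≈ 24.98 °C — below 100 °C, confirming all the steam condensed.

T_f ≈ 25.0 °C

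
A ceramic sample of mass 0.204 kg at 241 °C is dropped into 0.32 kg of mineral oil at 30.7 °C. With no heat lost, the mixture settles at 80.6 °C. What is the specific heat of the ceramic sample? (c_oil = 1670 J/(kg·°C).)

Heat lost by the ceramic sample = heat gained by the oil:
0.204×c×(241 − 80.6) = 0.32×1670×(80.6 − 30.7)
32.72 c = 26667  ⇒  c ≈ 815 J/(kg·°C)

c ≈ 815 J/(kg·°C)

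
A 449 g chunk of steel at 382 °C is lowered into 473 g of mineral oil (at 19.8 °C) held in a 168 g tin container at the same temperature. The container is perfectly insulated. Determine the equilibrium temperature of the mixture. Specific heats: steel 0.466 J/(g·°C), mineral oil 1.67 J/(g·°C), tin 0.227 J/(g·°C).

T_f ≈ 92.9 °C

Heat gained plus heat lost sum to zero:
449×0.466×(T − 382) + 473×1.67×(T − 19.8) + 168×0.227×(T − 19.8) = 0
209.23(T − 382) + 789.91(T − 19.8) + 38.14(T − 19.8) = 0
1037.3 T = 96323
T = 96323/1037.3 ≈ 92.86 °C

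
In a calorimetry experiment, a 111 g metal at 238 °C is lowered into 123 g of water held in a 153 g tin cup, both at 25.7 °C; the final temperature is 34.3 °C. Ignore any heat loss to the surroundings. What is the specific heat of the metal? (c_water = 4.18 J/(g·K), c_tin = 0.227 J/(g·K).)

c ≈ 0.209 J/(g·K)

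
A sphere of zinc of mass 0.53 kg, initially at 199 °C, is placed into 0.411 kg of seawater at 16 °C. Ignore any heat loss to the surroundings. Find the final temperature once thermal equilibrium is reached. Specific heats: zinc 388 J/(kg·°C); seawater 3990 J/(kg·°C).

T_f ≈ 36.4 °C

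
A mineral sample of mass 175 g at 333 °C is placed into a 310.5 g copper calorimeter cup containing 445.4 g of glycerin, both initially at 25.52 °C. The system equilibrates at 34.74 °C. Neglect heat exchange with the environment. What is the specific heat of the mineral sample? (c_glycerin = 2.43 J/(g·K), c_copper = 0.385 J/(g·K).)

c ≈ 0.212 J/(g·K)

Energy conservation, ΣQ = 0:
175×c×(34.74 − 333) + 445.4×2.43×(34.74 − 25.52) + 310.5×0.385×(34.74 − 25.52) = 0
-52196 c = -11081
c = -11081/-52196 ≈ 0.2123 J/(g·K)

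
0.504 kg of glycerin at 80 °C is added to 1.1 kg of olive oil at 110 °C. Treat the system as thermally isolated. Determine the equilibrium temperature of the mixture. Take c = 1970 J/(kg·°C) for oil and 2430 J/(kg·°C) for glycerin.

T_f ≈ 99.2 °C

T_f is the heat-capacity-weighted average of the initial temperatures:
T_f = (2167*110 + 1224.7*80) / (2167 + 1224.7)
    = 336348 / 3391.7 ≈ 99.17 °C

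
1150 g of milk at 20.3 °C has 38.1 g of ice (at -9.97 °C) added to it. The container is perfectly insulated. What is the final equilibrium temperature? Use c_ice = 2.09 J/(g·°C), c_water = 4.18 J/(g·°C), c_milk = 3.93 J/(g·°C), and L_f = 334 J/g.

Sum of m c ΔT and latent-heat terms is zero:
warm ice to 0 °C: 38.1·2.09·(0 − (-9.97)) = 793.9
  latent heat to melt: 38.1·334 = 12725
  warm the meltwater: 159.26 T
  milk: 4519.5(T − 20.3)
4678.8 T = 91746 − 13519 = 78227
T ≈ 16.72 °C — above 0 °C, consistent with complete melting.

T_f ≈ 16.7 °C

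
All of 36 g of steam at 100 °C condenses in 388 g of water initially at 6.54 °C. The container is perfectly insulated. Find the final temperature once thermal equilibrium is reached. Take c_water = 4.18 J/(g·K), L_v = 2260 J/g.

T_f ≈ 60.4 °C

Taking heat into each body as positive, Σ m c ΔT = 0:
condense steam: −36·2260 = −81360
  condensed water 100 °C→T: 150.48(T − 100)
  water warms: 388·4.18·(T − 6.54) = 1621.8(T − 6.54)
1772.3 T = 81360 + 15048 + 10607 = 107015
T ≈ 60.38 °C (< 100 °C, so full condensation is consistent).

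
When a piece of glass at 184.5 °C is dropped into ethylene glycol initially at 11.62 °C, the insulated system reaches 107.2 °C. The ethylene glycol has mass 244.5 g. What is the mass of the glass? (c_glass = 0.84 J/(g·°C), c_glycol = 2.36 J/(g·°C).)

Setting the total heat transfer to zero:
m×0.84×(107.2 − 184.5) + 244.5×2.36×(107.2 − 11.62) = 0
-64.93 m = -55152
m = -55152/-64.93 ≈ 849.4 g

m ≈ 849 g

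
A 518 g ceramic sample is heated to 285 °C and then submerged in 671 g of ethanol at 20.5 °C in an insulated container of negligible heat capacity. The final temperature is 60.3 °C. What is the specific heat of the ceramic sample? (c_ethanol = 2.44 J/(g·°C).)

c ≈ 0.56 J/(g·°C)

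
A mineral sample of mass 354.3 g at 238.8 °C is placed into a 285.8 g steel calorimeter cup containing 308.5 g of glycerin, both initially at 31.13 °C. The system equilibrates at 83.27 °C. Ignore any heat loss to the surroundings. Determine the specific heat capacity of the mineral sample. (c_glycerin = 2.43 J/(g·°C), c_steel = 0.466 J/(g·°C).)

c ≈ 0.835 J/(g·°C)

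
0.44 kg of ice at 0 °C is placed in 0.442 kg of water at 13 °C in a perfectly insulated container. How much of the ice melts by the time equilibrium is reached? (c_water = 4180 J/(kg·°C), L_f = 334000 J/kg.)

m_melted ≈ 0.0719 kg

Cooling the water to 0 °C releases 0.442×4180×13 = 24018 J.
To melt every bit of ice: 0.44×334000 = 146960 J.
24018 J < 146960 J, so only part of the ice melts and the system sits at 0 °C.
m_melted×334000 = 24018  ⇒  m_melted ≈ 0.07191 kg.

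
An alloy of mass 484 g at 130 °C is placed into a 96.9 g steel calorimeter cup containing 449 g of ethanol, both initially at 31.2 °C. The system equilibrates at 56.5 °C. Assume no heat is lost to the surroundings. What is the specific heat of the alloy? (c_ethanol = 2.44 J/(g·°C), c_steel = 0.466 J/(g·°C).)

c ≈ 0.811 J/(g·°C)

Let T be the final temperature. ΣQ_i = 0:
484·c·(56.5 − 130) + 449·2.44·(56.5 − 31.2) + 96.9·0.466·(56.5 − 31.2) = 0
-35574 c = -28860
c = -28860/-35574 ≈ 0.8113 J/(g·°C)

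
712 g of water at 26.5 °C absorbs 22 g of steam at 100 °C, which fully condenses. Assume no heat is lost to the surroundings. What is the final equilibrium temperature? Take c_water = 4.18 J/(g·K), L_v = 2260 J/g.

T_f ≈ 44.9 °C

Energy balance with sensible and latent terms:
steam→water at 100 °C releases m L_v = 22·2260 = 49720; condensate cools 100→T: 22·4.18·(T − 100) = 91.96(T − 100); original water: 2976.2(T − 26.5)
3068.1 T = 49720 + 9196 + 78868 = 137784
T ≈ 44.91 °C (< 100 °C, so full condensation is consistent).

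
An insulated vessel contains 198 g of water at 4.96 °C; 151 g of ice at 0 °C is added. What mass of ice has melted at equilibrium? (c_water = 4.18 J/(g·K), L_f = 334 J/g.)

m_melted ≈ 12.3 g

Cooling the water to 0 °C releases 198·4.18·4.96 = 4105.1 J.
To melt every bit of ice: 151·334 = 50434 J.
Since 4105.1 < 50434 J, not all the ice melts; equilibrium is at 0 °C.
m_melted·334 = 4105.1  ⇒  m_melted ≈ 12.29 g.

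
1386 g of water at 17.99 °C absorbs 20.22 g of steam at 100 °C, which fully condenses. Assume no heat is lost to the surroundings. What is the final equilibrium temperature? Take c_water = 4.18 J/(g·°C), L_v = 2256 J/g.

Energy conservation, ΣQ = 0:
steam→water at 100 °C releases m L_v = 20.22×2256 = 45616
  condensed water 100 °C→T: 84.52(T − 100)
  water warms: 1386×4.18×(T − 17.99) = 5793.5(T − 17.99)
5878 T = 45616 + 8452 + 104225 = 158293
T ≈ 26.93 °C — below 100 °C, confirming all the steam condensed.

T_f ≈ 26.9 °C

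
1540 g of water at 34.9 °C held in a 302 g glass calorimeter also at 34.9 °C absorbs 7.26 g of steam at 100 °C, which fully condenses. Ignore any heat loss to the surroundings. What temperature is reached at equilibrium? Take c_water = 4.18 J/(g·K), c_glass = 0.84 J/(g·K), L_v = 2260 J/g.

Taking heat into each body as positive, Σ m c ΔT = 0:
latent heat released on condensation: 7.26×2260 = 16408; condensed water 100 °C→T: 30.35(T − 100); original water: 6437.2(T − 34.9); glass cup: 302×0.84×(T − 34.9) = 253.68(T − 34.9)
6721.2 T = 16408 + 3034.7 + 233512 = 252954
T ≈ 37.64 °C, under the boiling point, so the assumption holds.

T_f ≈ 37.6 °C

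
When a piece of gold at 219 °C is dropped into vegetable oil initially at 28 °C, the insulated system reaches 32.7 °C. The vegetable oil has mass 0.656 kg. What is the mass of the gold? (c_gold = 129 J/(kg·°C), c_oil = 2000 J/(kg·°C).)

Let T be the final temperature. ΣQ_i = 0:
m×129×(32.7 − 219) + 0.656×2000×(32.7 − 28) = 0
-24033 m = -6166.4
m = -6166.4/-24033 ≈ 0.2566 kg

m ≈ 0.257 kg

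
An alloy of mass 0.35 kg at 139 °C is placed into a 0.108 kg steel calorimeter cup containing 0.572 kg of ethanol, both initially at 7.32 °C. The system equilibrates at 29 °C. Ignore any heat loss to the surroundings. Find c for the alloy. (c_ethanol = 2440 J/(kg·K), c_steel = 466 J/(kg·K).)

Conservation of energy gives ΣQ = 0:
0.35×c×(29 − 139) + 0.572×2440×(29 − 7.32) + 0.108×466×(29 − 7.32) = 0
-38.5 c = -31349
c = -31349/-38.5 ≈ 814.3 J/(kg·K)

c ≈ 814 J/(kg·K)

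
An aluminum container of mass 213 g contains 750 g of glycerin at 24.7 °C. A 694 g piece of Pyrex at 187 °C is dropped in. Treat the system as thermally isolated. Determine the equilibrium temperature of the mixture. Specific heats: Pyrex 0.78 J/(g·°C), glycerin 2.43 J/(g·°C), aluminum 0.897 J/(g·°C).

T_f ≈ 59.1 °C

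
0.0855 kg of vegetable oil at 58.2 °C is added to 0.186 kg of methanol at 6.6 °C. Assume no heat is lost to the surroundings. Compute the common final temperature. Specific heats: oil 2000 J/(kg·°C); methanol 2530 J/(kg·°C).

Energy conservation, ΣQ = 0:
0.0855*2000*(T − 58.2) + 0.186*2530*(T − 6.6) = 0
641.58 T = 13058
T = 13058/641.58 ≈ 20.35 °C

T_f ≈ 20.4 °C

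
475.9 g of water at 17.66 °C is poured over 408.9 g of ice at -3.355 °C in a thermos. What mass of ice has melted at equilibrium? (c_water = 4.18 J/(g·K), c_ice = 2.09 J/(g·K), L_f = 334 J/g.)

m_melted ≈ 96.6 g

Cooling the water to 0 °C releases 475.9·4.18·17.66 = 35130 J.
Of that, 408.9·2.09·3.355 = 2867.2 J goes to bring the ice to 0 °C, leaving 32263 J.
To melt every bit of ice: 408.9·334 = 136573 J.
Since 32263 < 136573 J, not all the ice melts; equilibrium is at 0 °C.
m_melt = 32263 / L_f = 96.6 g.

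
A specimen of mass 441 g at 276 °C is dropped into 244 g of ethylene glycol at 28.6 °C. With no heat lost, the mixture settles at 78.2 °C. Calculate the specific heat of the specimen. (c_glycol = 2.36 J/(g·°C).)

c ≈ 0.327 J/(g·°C)

Taking heat into each body as positive, Σ m c ΔT = 0:
441·c·(78.2 − 276) + 244·2.36·(78.2 − 28.6) = 0
-87230 c = -28562
c = -28562/-87230 ≈ 0.3274 J/(g·°C)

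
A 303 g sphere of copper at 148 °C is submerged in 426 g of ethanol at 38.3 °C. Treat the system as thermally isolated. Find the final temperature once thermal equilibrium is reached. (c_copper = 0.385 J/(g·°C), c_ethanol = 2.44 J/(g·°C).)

Setting the total heat transfer to zero:
303×0.385×(T − 148) + 426×2.44×(T − 38.3) = 0
1156.1 T = 57075
T = 57075/1156.1 ≈ 49.37 °C

T_f ≈ 49.4 °C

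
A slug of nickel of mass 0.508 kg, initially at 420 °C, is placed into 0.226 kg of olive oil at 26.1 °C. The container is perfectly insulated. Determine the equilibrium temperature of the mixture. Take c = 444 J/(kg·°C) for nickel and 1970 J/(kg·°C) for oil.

T_f ≈ 158.6 °C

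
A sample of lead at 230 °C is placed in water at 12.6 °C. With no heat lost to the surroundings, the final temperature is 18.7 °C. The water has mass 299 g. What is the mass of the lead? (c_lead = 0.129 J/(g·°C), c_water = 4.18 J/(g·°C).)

Let T be the final temperature. ΣQ_i = 0:
m×0.129×(18.7 − 230) + 299×4.18×(18.7 − 12.6) = 0
-27.26 m = -7623.9
m = -7623.9/-27.26 ≈ 279.7 g

m ≈ 280 g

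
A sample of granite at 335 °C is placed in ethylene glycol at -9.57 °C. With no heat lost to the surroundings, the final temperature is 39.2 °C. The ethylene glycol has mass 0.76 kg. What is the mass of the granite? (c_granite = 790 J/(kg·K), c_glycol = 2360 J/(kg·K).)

Taking heat into each body as positive, Σ m c ΔT = 0:
m·790·(39.2 − 335) + 0.76·2360·(39.2 − (-9.57)) = 0
-233682 m = -87474
m = -87474/-233682 ≈ 0.3743 kg

m ≈ 0.374 kg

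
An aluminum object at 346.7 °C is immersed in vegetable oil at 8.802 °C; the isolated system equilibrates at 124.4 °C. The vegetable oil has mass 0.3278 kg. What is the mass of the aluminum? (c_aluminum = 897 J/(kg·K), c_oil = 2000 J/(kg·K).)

Let T be the final temperature. ΣQ_i = 0:
m×897×(124.4 − 346.7) + 0.3278×2000×(124.4 − 8.802) = 0
-199403 m = -75786
m = -75786/-199403 ≈ 0.3801 kg

m ≈ 0.38 kg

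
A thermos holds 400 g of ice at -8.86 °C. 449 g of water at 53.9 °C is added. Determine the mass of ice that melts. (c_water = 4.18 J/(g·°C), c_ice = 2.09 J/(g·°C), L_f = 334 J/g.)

m_melted ≈ 281 g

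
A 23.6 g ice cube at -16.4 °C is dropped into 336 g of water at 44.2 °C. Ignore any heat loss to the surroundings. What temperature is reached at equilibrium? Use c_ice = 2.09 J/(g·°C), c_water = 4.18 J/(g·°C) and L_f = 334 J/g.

Heat gained plus heat lost sum to zero:
ice -16.4→0 °C: 23.6×2.09×16.4 = 808.91; melt ice: 23.6×334 = 7882.4; warm the meltwater: 98.65 T; water: 1404.5(T − 44.2)
1503.1 T = 62078 − 8691.3 = 53387
T ≈ 35.52 °C (positive, so assuming full melt was valid).

T_f ≈ 35.5 °C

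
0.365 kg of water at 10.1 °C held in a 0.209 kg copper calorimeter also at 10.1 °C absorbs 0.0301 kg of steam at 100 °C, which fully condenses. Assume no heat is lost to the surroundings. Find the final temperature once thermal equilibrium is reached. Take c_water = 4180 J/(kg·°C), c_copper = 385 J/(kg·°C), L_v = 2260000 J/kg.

T_f ≈ 55.9 °C

Let T be the final temperature. ΣQ_i = 0:
condense steam: −0.0301·2260000 = −68026; condensed water 100 °C→T: 125.82(T − 100); water warms: 0.365·4180·(T − 10.1) = 1525.7(T − 10.1); copper cup: 0.209·385·(T − 10.1) = 80.47(T − 10.1)
1732 T = 68026 + 12582 + 16222 = 96830
T ≈ 55.91 °C (< 100 °C, so full condensation is consistent).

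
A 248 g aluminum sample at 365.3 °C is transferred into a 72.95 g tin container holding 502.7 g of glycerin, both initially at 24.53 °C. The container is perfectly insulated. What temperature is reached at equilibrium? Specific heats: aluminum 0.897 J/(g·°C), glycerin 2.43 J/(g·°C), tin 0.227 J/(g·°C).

T_f ≈ 76.4 °C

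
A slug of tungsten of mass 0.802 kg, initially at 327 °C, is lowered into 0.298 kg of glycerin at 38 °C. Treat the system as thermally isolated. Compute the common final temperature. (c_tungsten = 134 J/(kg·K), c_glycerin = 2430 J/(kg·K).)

Heat gained plus heat lost sum to zero:
0.802·134·(T − 327) + 0.298·2430·(T − 38) = 0
107.47(T − 327) + 724.14(T − 38) = 0
831.61 T = 62659
T = 62659 / 831.61 = 75.3 °C

T_f ≈ 75.3 °C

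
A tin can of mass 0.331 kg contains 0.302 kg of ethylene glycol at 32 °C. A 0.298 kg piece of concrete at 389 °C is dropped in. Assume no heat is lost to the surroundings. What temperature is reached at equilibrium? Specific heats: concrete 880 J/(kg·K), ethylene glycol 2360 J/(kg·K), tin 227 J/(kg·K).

T_f ≈ 121.2 °C

With ΣQ=0 the equilibrium temperature is the m·c-weighted mean:
T_f = (262.24×389 + 712.72×32 + 75.14×32) / (262.24 + 712.72 + 75.14)
    = 127223 / 1050.1 ≈ 121.15 °C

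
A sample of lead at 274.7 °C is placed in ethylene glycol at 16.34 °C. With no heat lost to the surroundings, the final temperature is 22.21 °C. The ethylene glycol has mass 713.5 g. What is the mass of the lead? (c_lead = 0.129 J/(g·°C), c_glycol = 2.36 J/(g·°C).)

m ≈ 303 g

Energy conservation, ΣQ = 0:
m·0.129·(22.21 − 274.7) + 713.5·2.36·(22.21 − 16.34) = 0
-32.57 m = -9884.3
m = -9884.3/-32.57 ≈ 303.5 g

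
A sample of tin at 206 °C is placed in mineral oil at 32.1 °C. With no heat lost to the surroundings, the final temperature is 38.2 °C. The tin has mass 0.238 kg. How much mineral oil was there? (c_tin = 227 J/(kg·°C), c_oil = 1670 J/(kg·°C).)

m ≈ 0.89 kg

Net heat exchanged in the isolated system is zero:
0.238×227×(38.2 − 206) + m×1670×(38.2 − 32.1) = 0
10187 m = 9065.6
m = 9065.6/10187 ≈ 0.8899 kg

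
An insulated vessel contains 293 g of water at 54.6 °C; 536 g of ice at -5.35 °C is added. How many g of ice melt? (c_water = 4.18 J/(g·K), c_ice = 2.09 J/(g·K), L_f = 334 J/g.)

m_melted ≈ 182 g

Heat available from the water dropping to 0 °C: 293×4.18×54.6 = 66871 J.
Warming the ice to 0 °C takes 536×2.09×5.35 = 5993.3 J, leaving 60878 J for melting.
Melting all 536 g of ice would need 536×334 = 179024 J.
60878 J < 179024 J, so only part of the ice melts and the system sits at 0 °C.
m_melt = 60878 / L_f = 182.3 g.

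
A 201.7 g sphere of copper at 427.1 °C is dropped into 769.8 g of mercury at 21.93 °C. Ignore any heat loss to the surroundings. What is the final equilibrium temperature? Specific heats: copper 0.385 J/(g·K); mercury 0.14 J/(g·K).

Conservation of energy gives ΣQ = 0:
201.7·0.385·(T − 427.1) + 769.8·0.14·(T − 21.93) = 0
77.65(T − 427.1) + 107.77(T − 21.93) = 0
185.43 T = 35530
T = 35530 / 185.43 = 192 °C

T_f ≈ 191.6 °C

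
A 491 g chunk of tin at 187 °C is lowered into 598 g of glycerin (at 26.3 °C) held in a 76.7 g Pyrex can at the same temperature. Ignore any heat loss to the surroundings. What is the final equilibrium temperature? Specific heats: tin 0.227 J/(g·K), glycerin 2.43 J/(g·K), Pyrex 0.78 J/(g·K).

Energy conservation, ΣQ = 0:
491×0.227×(T − 187) + 598×2.43×(T − 26.3) + 76.7×0.78×(T − 26.3) = 0
111.46(T − 187) + 1453.1(T − 26.3) + 59.83(T − 26.3) = 0
(111.46 + 1453.1 + 59.83) T = 111.46×187 + 1453.1×26.3 + 59.83×26.3
T = 60633/1624.4 ≈ 37.33 °C

T_f ≈ 37.3 °C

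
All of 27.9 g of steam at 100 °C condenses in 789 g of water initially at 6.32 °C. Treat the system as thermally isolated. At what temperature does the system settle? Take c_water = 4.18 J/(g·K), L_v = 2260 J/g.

T_f ≈ 28.0 °C

Sum of m c ΔT and latent-heat terms is zero:
latent heat released on condensation: 27.9·2260 = 63054; condensate cools 100→T: 27.9·4.18·(T − 100) = 116.62(T − 100); water warms: 789·4.18·(T − 6.32) = 3298(T − 6.32)
3414.6 T = 63054 + 11662 + 20843 = 95560
T ≈ 27.99 °C — below 100 °C, confirming all the steam condensed.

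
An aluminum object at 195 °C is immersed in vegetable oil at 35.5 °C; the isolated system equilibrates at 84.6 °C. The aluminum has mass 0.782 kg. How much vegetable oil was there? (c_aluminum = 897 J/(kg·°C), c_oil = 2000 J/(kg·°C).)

m ≈ 0.789 kg

Heat gained plus heat lost sum to zero:
0.782·897·(84.6 − 195) + m·2000·(84.6 − 35.5) = 0
98200 m = 77441
m = 77441/98200 ≈ 0.7886 kg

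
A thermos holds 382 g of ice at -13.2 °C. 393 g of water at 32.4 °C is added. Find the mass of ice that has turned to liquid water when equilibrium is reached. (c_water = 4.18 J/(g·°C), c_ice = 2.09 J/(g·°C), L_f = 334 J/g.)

m_melted ≈ 128 g

Water can give up m c ΔT = 393×4.18×32.4 = 53225 J before reaching 0 °C.
Warming the ice to 0 °C takes 382×2.09×13.2 = 10539 J, leaving 42686 J for melting.
Fully melting the ice requires m_ice L_f = 382×334 = 127588 J.
42686 J < 127588 J, so only part of the ice melts and the system sits at 0 °C.
Mass melted = 42686/334 ≈ 127.8 g.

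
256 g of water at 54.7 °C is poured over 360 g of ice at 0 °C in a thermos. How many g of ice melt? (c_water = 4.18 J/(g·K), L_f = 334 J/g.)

Cooling the water to 0 °C releases 256×4.18×54.7 = 58533 J.
To melt every bit of ice: 360×334 = 120240 J.
58533 J < 120240 J, so only part of the ice melts and the system sits at 0 °C.
m_melt = 58533 / L_f = 175.2 g.

m_melted ≈ 175 g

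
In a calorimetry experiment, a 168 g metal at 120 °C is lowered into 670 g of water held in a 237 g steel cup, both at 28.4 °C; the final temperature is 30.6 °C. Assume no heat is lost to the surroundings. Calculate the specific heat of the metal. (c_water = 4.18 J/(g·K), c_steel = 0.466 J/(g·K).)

Let T be the final temperature. ΣQ_i = 0:
168·c·(30.6 − 120) + 670·4.18·(30.6 − 28.4) + 237·0.466·(30.6 − 28.4) = 0
-15019 c = -6404.3
c = -6404.3/-15019 ≈ 0.4264 J/(g·K)

c ≈ 0.426 J/(g·K)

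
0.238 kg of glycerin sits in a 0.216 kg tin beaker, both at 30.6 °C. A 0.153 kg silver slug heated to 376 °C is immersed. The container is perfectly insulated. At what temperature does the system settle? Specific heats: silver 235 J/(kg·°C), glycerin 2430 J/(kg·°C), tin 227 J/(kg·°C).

With ΣQ=0 the equilibrium temperature is the m·c-weighted mean:
T_f = (35.95×376 + 578.34×30.6 + 49.03×30.6) / (35.95 + 578.34 + 49.03)
    = 32717 / 663.33 ≈ 49.32 °C

T_f ≈ 49.3 °C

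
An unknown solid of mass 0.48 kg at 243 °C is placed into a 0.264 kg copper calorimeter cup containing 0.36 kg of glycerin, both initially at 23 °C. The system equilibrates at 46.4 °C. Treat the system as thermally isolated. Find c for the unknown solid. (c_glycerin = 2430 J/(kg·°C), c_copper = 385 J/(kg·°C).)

c ≈ 242 J/(kg·°C)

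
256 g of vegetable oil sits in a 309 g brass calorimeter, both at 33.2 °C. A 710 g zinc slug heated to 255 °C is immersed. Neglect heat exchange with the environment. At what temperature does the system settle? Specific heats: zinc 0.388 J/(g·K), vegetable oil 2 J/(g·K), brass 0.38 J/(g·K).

T_f ≈ 100.7 °C

With ΣQ=0 the equilibrium temperature is the m·c-weighted mean:
T_f = (275.48*255 + 512*33.2 + 117.42*33.2) / (275.48 + 512 + 117.42)
    = 91144 / 904.9 ≈ 100.72 °C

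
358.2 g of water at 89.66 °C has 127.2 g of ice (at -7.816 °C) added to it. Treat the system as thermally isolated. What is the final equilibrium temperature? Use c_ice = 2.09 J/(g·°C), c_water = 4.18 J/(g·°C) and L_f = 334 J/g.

Setting the total heat transfer to zero:
warm ice to 0 °C: 127.2×2.09×(0 − (-7.816)) = 2077.9; fusion: m_ice L_f = 127.2×334 = 42485; meltwater 0→T: 127.2×4.18×T = 531.7 T; water: 1497.3(T − 89.66)
2029 T = 134246 − 44563 = 89683
T ≈ 44.20 °C (positive, so assuming full melt was valid).

T_f ≈ 44.2 °C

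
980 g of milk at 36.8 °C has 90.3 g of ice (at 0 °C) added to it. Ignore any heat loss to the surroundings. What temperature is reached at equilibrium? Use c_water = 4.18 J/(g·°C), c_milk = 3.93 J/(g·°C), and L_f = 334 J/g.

Conservation of energy gives ΣQ = 0:
fusion: m_ice L_f = 90.3×334 = 30160
  warm the meltwater: 377.45 T
  milk cools: 980×3.93×(T − 36.8) = 3851.4(T − 36.8)
4228.9 T = 141732 − 30160 = 111571
T ≈ 26.38 °C (positive, so assuming full melt was valid).

T_f ≈ 26.4 °C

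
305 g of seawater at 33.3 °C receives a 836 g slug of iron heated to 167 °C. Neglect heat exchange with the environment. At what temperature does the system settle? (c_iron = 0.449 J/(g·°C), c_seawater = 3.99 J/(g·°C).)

Conservation of energy gives ΣQ = 0:
836*0.449*(T − 167) + 305*3.99*(T − 33.3) = 0
(375.36 + 1217) T = 375.36*167 + 1217*33.3
T = 103210 / 1592.3 = 64.8 °C

T_f ≈ 64.8 °C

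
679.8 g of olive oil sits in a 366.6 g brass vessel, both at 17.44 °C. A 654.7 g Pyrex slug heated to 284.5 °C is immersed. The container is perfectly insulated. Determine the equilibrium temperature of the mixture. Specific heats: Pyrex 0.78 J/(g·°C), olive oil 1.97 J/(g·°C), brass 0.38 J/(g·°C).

T_f is the heat-capacity-weighted average of the initial temperatures:
T_f = (510.67*284.5 + 1339.2*17.44 + 139.31*17.44) / (510.67 + 1339.2 + 139.31)
    = 171070 / 1989.2 ≈ 86.00 °C

T_f ≈ 86.0 °C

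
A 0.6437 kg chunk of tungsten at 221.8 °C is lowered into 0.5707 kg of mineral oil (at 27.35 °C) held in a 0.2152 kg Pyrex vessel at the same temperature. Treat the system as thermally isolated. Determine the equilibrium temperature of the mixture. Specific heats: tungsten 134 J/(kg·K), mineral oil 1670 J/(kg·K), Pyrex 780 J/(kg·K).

Setting the total heat transfer to zero:
0.6437*134*(T − 221.8) + 0.5707*1670*(T − 27.35) + 0.2152*780*(T − 27.35) = 0
(86.26 + 953.07 + 167.86) T = 86.26*221.8 + 953.07*27.35 + 167.86*27.35
T = 49789 / 1207.2 = 41.2 °C

T_f ≈ 41.2 °C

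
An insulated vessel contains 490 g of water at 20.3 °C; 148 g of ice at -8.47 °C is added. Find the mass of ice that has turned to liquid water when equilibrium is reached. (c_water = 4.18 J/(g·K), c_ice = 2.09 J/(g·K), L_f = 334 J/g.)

m_melted ≈ 117 g

Water can give up m c ΔT = 490·4.18·20.3 = 41578 J before reaching 0 °C.
Warming the ice to 0 °C takes 148·2.09·8.47 = 2619.9 J, leaving 38959 J for melting.
Melting all 148 g of ice would need 148·334 = 49432 J.
38959 J < 49432 J, so only part of the ice melts and the system sits at 0 °C.
Mass melted = 38959/334 ≈ 116.6 g.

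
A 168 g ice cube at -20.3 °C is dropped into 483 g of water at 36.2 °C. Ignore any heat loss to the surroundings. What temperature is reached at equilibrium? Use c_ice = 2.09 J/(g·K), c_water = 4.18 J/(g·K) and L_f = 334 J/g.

T_f ≈ 3.6 °C

Let T be the final temperature. ΣQ_i = 0:
warm ice to 0 °C: 168×2.09×(0 − (-20.3)) = 7127.7
  latent heat to melt: 168×334 = 56112
  meltwater 0→T: 168×4.18×T = 702.24 T
  water cools: 483×4.18×(T − 36.2) = 2018.9(T − 36.2)
2721.2 T = 73086 − 63240 = 9845.9
T ≈ 3.62 °C (positive, so assuming full melt was valid).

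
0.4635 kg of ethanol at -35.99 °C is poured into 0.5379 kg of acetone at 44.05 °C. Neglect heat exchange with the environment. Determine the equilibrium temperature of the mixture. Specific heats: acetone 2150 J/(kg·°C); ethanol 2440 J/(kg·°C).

T_f ≈ 4.5 °C

T_f is the heat-capacity-weighted average of the initial temperatures:
T_f = (1156.5×44.05 + 1130.9×(-35.99)) / (1156.5 + 1130.9)
    = 10241 / 2287.4 ≈ 4.48 °C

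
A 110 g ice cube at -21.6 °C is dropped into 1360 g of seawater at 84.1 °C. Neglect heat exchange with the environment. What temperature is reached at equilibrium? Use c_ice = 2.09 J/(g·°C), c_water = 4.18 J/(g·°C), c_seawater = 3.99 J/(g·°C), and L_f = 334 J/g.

T_f ≈ 70.4 °C

Let T be the final temperature. ΣQ_i = 0:
warm ice to 0 °C: 110·2.09·(0 − (-21.6)) = 4965.8; melt ice: 110·334 = 36740; warm the meltwater: 459.8 T; seawater cools: 1360·3.99·(T − 84.1) = 5426.4(T − 84.1)
5886.2 T = 456360 − 41706 = 414654
T ≈ 70.45 °C. Since T > 0 °C, the all-ice-melts assumption holds.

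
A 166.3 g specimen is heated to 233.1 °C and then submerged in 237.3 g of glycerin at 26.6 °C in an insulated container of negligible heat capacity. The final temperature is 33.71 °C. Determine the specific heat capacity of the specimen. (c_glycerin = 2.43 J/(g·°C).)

Energy conservation, ΣQ = 0:
166.3·c·(33.71 − 233.1) + 237.3·2.43·(33.71 − 26.6) = 0
-33159 c = -4099.9
c = -4099.9/-33159 ≈ 0.1236 J/(g·°C)

c ≈ 0.124 J/(g·°C)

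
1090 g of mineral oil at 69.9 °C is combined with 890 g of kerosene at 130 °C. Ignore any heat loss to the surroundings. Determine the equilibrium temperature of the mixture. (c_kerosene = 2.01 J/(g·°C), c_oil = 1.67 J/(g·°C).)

T_f ≈ 99.7 °C

Heat gained plus heat lost sum to zero:
890·2.01·(T − 130) + 1090·1.67·(T − 69.9) = 0
1788.9(T − 130) + 1820.3(T − 69.9) = 0
3609.2 T = 359796
T = 359796 / 3609.2 = 99.7 °C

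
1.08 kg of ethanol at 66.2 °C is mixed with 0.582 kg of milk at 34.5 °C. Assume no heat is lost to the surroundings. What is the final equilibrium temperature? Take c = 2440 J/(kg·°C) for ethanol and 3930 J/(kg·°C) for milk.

T_f ≈ 51.5 °C

T_f = Σ m_i c_i T_i / Σ m_i c_i:
T_f = (2635.2×66.2 + 2287.3×34.5) / (2635.2 + 2287.3)
    = 253361 / 4922.5 ≈ 51.47 °C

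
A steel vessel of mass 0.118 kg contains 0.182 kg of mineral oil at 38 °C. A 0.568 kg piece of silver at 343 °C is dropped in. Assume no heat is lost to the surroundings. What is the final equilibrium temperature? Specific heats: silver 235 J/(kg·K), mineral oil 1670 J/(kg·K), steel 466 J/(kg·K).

T_f ≈ 120.7 °C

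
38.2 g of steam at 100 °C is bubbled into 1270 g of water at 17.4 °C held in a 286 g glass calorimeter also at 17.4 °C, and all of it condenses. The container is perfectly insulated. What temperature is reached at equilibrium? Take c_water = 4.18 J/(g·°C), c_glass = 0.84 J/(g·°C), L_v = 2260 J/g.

Heat gained plus heat lost sum to zero:
condense steam: −38.2×2260 = −86332
  condensed water 100 °C→T: 159.68(T − 100)
  water warms: 1270×4.18×(T − 17.4) = 5308.6(T − 17.4)
  cup: 240.24(T − 17.4)
5708.5 T = 86332 + 15968 + 96550 = 198849
T ≈ 34.83 °C (< 100 °C, so full condensation is consistent).

T_f ≈ 34.8 °C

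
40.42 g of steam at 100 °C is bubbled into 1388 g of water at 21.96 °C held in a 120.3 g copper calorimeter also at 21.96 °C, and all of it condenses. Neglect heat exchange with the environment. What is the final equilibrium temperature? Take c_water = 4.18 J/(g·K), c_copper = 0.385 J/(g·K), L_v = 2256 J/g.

T_f ≈ 39.3 °C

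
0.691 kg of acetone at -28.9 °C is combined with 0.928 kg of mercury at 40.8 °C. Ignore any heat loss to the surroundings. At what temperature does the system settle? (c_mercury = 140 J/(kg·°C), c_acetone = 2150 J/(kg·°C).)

T_f ≈ -23.3 °C

Energy conservation, ΣQ = 0:
0.928×140×(T − 40.8) + 0.691×2150×(T − (-28.9)) = 0
129.92(T − 40.8) + 1485.6(T − (-28.9)) = 0
(129.92 + 1485.6) T = 129.92×40.8 + 1485.6×(-28.9)
T = -37635/1615.6 ≈ -23.29 °C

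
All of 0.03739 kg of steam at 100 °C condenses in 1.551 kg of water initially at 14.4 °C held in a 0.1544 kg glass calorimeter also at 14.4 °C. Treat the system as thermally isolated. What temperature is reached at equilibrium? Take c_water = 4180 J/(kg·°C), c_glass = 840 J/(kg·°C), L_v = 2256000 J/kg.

Net heat exchanged in the isolated system is zero:
steam→water at 100 °C releases m L_v = 0.03739×2256000 = 84352
  condensate cools 100→T: 0.03739×4180×(T − 100) = 156.29(T − 100)
  water warms: 1.551×4180×(T − 14.4) = 6483.2(T − 14.4)
  cup: 129.7(T − 14.4)
6769.2 T = 84352 + 15629 + 95225 = 195206
T ≈ 28.84 °C — below 100 °C, confirming all the steam condensed.

T_f ≈ 28.8 °C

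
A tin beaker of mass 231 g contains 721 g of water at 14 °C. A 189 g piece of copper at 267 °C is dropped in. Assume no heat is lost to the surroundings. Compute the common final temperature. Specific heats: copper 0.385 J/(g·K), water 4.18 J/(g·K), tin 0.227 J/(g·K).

Taking heat into each body as positive, Σ m c ΔT = 0:
189·0.385·(T − 267) + 721·4.18·(T − 14) + 231·0.227·(T − 14) = 0
3139 T = 62355
T = 62355 / 3139 = 19.9 °C

T_f ≈ 19.9 °C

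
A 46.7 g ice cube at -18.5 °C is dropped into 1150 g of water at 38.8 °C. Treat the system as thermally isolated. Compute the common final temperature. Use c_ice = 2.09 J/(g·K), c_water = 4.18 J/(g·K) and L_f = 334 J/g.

T_f ≈ 33.8 °C

Energy balance with sensible and latent terms:
warm ice to 0 °C: 46.7×2.09×(0 − (-18.5)) = 1805.7
  fusion: m_ice L_f = 46.7×334 = 15598
  meltwater 0→T: 46.7×4.18×T = 195.21 T
  water cools: 1150×4.18×(T − 38.8) = 4807(T − 38.8)
5002.2 T = 186512 − 17403 = 169108
T ≈ 33.81 °C — above 0 °C, consistent with complete melting.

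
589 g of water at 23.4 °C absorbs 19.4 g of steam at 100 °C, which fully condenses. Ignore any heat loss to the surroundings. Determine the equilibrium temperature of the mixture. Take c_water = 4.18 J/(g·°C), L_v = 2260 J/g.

T_f ≈ 43.1 °C

Conservation of energy gives ΣQ = 0:
steam→water at 100 °C releases m L_v = 19.4·2260 = 43844
  condensate cools 100→T: 19.4·4.18·(T − 100) = 81.09(T − 100)
  original water: 2462(T − 23.4)
2543.1 T = 43844 + 8109.2 + 57611 = 109564
T ≈ 43.08 °C (< 100 °C, so full condensation is consistent).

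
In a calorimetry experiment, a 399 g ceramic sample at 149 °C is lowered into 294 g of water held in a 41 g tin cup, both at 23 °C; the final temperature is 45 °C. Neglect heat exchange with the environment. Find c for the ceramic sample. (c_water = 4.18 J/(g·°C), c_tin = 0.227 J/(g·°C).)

c ≈ 0.656 J/(g·°C)

Setting the total heat transfer to zero:
399·c·(45 − 149) + 294·4.18·(45 − 23) + 41·0.227·(45 − 23) = 0
-41496 c = -27241
c = -27241/-41496 ≈ 0.6565 J/(g·°C)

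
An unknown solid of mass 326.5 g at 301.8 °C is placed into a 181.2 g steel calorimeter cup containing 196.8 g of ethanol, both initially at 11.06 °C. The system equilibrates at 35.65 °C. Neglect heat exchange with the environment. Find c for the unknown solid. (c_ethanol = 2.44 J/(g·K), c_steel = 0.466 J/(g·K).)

Net heat exchanged in the isolated system is zero:
326.5·c·(35.65 − 301.8) + 196.8·2.44·(35.65 − 11.06) + 181.2·0.466·(35.65 − 11.06) = 0
-86898 c = -13884
c = -13884/-86898 ≈ 0.1598 J/(g·K)

c ≈ 0.16 J/(g·K)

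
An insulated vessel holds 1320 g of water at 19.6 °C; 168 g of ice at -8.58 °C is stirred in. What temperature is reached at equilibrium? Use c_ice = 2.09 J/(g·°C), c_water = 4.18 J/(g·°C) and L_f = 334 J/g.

Net heat exchanged in the isolated system is zero:
ice -8.58→0 °C: 168·2.09·8.58 = 3012.6
  latent heat to melt: 168·334 = 56112
  warm the meltwater: 702.24 T
  water: 5517.6(T − 19.6)
6219.8 T = 108145 − 59125 = 49020
T ≈ 7.88 °C — above 0 °C, consistent with complete melting.

T_f ≈ 7.9 °C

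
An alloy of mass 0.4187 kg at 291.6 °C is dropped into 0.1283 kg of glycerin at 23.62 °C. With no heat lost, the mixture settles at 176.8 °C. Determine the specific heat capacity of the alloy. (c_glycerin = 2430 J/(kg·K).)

Let T be the final temperature. ΣQ_i = 0:
0.4187×c×(176.8 − 291.6) + 0.1283×2430×(176.8 − 23.62) = 0
-48.07 c = -47757
c = -47757/-48.07 ≈ 993.6 J/(kg·K)

c ≈ 994 J/(kg·K)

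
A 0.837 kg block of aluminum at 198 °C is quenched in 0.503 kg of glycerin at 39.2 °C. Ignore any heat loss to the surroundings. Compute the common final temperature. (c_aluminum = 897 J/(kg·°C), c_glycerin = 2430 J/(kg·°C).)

T_f ≈ 99.6 °C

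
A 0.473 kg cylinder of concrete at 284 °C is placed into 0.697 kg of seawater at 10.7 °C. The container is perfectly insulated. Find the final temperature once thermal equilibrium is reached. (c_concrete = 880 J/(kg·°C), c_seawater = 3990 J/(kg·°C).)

T_f is the heat-capacity-weighted average of the initial temperatures:
T_f = (416.24·284 + 2781·10.7) / (416.24 + 2781)
    = 147969 / 3197.3 ≈ 46.28 °C

T_f ≈ 46.3 °C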